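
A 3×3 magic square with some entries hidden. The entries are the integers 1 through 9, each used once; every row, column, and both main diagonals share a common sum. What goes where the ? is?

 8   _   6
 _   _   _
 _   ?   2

9

The entries are 1 through 9, which sum to 45, so each line sums to 45/3 = 15.
The remaining cell in row 1 is (1,2) = 15 − 14 = 1.
Column 3 needs 15; the known cells sum to 8, so (2,3) = 7.
Main diagonal: 8 + 2 + ? = 15, so (2,2) = 5.
Anti-diagonal: 6 + 5 + ? = 15, so (3,1) = 4.
Row 2: 5 + 7 + ? = 15, so (2,1) = 3.
Using row 3: 4 + 2 + ? → (3,2) = 15 − 6 = 9.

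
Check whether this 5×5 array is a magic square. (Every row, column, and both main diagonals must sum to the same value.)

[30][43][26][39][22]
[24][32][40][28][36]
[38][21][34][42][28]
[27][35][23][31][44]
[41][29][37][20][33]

No — column 4 sums to 160 but column 5 sums to 163.

Row 1: 30 + 43 + 26 + 39 + 22 = 160.
Row 2: 24 + 32 + 40 + 28 + 36 = 160.
Row 3: 38 + 21 + 34 + 42 + 28 = 163.
Row 4: 27 + 35 + 23 + 31 + 44 = 160.
Row 5: 41 + 29 + 37 + 20 + 33 = 160.
Column 1: 30 + 24 + 38 + 27 + 41 = 160.
Column 2: 43 + 32 + 21 + 35 + 29 = 160.
Column 3: 26 + 40 + 34 + 23 + 37 = 160.
Column 4: 39 + 28 + 42 + 31 + 20 = 160.
Column 5: 22 + 36 + 28 + 44 + 33 = 163.
Main diagonal: 30 + 32 + 34 + 31 + 33 = 160.
Anti-diagonal: 22 + 28 + 34 + 35 + 41 = 160.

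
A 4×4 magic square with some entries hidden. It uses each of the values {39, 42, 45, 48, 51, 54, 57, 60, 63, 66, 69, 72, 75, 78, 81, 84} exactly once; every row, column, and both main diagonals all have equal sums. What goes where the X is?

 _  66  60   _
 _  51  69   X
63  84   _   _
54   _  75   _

78

The 16 entries sum to 984, so each line sums to 984/4 = 246.
Column 2 must total 246; the given cells sum to 201, so (4,2) = 45.
Using column 3: 60 + 69 + 75 + ? → (3,3) = 246 − 204 = 42.
Anti-diagonal needs 246; the known cells sum to 207, so (1,4) = 39.
Row 1 needs 246; the known cells sum to 165, so (1,1) = 81.
The remaining cell in row 3 is (3,4) = 246 − 189 = 57.
Using row 4: 54 + 45 + 75 + ? → (4,4) = 246 − 174 = 72.
Column 1 must total 246; the given cells sum to 198, so (2,1) = 48.
Using column 4: 39 + 57 + 72 + ? → (2,4) = 246 − 168 = 78.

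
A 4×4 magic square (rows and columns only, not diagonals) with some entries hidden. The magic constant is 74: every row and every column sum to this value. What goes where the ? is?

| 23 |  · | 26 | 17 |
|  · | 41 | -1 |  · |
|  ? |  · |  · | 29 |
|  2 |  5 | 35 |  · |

Row 1 must total 74; the given cells sum to 66, so (1,2) = 8.
The remaining cell in row 4 is (4,4) = 74 − 42 = 32.
The remaining cell in column 2 is (3,2) = 74 − 54 = 20.
From column 3, 74 − (26 + (-1) + 35) gives (3,3) = 14.
Column 4: 17 + 29 + 32 + ? = 74, so (2,4) = -4.
From row 2, 74 − (41 + (-1) + (-4)) gives (2,1) = 38.
Using row 3: 20 + 14 + 29 + ? → (3,1) = 74 − 63 = 11.

11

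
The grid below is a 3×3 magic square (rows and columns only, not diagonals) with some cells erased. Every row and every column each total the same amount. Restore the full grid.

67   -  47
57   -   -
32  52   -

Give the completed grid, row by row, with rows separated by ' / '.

67 42 47 / 57 62 37 / 32 52 72

Column 1 is already complete: 67 + 57 + 32 = 156, so that is the magic constant.
Row 1 needs 156; the known cells sum to 114, so (1,2) = 42.
Using row 3: 32 + 52 + ? → (3,3) = 156 − 84 = 72.
Column 2 must total 156; the given cells sum to 94, so (2,2) = 62.
Column 3 must total 156; the given cells sum to 119, so (2,3) = 37.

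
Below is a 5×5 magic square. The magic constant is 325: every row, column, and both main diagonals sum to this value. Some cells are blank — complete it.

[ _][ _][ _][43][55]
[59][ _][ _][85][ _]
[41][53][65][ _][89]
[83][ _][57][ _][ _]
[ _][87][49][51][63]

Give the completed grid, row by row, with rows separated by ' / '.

Row 3: 41 + 53 + 65 + 89 + ? = 325, so (3,4) = 77.
Row 5: 87 + 49 + 51 + 63 + ? = 325, so (5,1) = 75.
Column 1 needs 325; the known cells sum to 258, so (1,1) = 67.
Column 4 must total 325; the given cells sum to 256, so (4,4) = 69.
From main diagonal, 325 − (67 + 65 + 69 + 63) gives (2,2) = 61.
Anti-diagonal must total 325; the given cells sum to 280, so (4,2) = 45.
Row 4: 83 + 45 + 57 + 69 + ? = 325, so (4,5) = 71.
Column 2: 61 + 53 + 45 + 87 + ? = 325, so (1,2) = 79.
Column 5 needs 325; the known cells sum to 278, so (2,5) = 47.
The remaining cell in row 1 is (1,3) = 325 − 244 = 81.
Row 2 must total 325; the given cells sum to 252, so (2,3) = 73.

67 79 81 43 55 / 59 61 73 85 47 / 41 53 65 77 89 / 83 45 57 69 71 / 75 87 49 51 63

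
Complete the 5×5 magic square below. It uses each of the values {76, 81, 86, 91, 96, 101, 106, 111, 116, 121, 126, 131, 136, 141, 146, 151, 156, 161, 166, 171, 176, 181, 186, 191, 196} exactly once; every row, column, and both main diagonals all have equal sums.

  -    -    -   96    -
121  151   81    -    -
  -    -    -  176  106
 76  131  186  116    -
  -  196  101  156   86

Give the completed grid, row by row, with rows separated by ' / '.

181 111 166 96 126 / 121 151 81 136 191 / 161 91 146 176 106 / 76 131 186 116 171 / 141 196 101 156 86

The 25 entries sum to 3400, so each line sums to 3400/5 = 680.
Row 4: 76 + 131 + 186 + 116 + ? = 680, so (4,5) = 171.
Using row 5: 196 + 101 + 156 + 86 + ? → (5,1) = 680 − 539 = 141.
Column 4: 96 + 176 + 116 + 156 + ? = 680, so (2,4) = 136.
Row 2 must total 680; the given cells sum to 489, so (2,5) = 191.
The remaining cell in column 5 is (1,5) = 680 − 554 = 126.
Anti-diagonal needs 680; the known cells sum to 534, so (3,3) = 146.
Column 3 must total 680; the given cells sum to 514, so (1,3) = 166.
Main diagonal must total 680; the given cells sum to 499, so (1,1) = 181.
Using row 1: 181 + 166 + 96 + 126 + ? → (1,2) = 680 − 569 = 111.
Column 1: 181 + 121 + 76 + 141 + ? = 680, so (3,1) = 161.
Column 2: 111 + 151 + 131 + 196 + ? = 680, so (3,2) = 91.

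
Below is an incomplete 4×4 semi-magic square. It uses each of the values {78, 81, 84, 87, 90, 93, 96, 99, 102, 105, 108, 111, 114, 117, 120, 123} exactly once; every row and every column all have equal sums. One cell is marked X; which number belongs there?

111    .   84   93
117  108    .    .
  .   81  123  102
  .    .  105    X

120

The 16 entries sum to 1608, so each line sums to 1608/4 = 402.
From row 1, 402 − (111 + 84 + 93) gives (1,2) = 114.
Row 3: 81 + 123 + 102 + ? = 402, so (3,1) = 96.
Column 1 needs 402; the known cells sum to 324, so (4,1) = 78.
Column 2 needs 402; the known cells sum to 303, so (4,2) = 99.
Using column 3: 84 + 123 + 105 + ? → (2,3) = 402 − 312 = 90.
Using row 2: 117 + 108 + 90 + ? → (2,4) = 402 − 315 = 87.
Row 4 must total 402; the given cells sum to 282, so (4,4) = 120.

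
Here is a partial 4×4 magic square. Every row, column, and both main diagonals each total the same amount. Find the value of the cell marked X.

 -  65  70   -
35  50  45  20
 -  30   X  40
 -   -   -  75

25

Row 2 is complete and sums to 150; that is the magic constant.
Column 2 must total 150; the given cells sum to 145, so (4,2) = 5.
Using column 4: 20 + 40 + 75 + ? → (1,4) = 150 − 135 = 15.
From anti-diagonal, 150 − (15 + 45 + 30) gives (4,1) = 60.
The remaining cell in row 1 is (1,1) = 150 − 150 = 0.
Row 4 must total 150; the given cells sum to 140, so (4,3) = 10.
From column 1, 150 − (0 + 35 + 60) gives (3,1) = 55.
Using column 3: 70 + 45 + 10 + ? → (3,3) = 150 − 125 = 25.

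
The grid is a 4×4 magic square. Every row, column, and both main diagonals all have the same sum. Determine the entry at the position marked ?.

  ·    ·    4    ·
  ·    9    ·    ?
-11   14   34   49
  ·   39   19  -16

54

Row 3 is complete and sums to 86; that is the magic constant.
Row 4: 39 + 19 + (-16) + ? = 86, so (4,1) = 44.
From column 2, 86 − (9 + 14 + 39) gives (1,2) = 24.
Column 3 must total 86; the given cells sum to 57, so (2,3) = 29.
Using main diagonal: 9 + 34 + (-16) + ? → (1,1) = 86 − 27 = 59.
The remaining cell in anti-diagonal is (1,4) = 86 − 87 = -1.
Column 1 must total 86; the given cells sum to 92, so (2,1) = -6.
From column 4, 86 − (-1 + 49 + (-16)) gives (2,4) = 54.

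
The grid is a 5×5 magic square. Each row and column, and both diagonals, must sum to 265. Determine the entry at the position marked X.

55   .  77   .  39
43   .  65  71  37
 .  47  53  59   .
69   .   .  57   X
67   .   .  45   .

63

From row 2, 265 − (43 + 65 + 71 + 37) gives (2,2) = 49.
The remaining cell in column 1 is (3,1) = 265 − 234 = 31.
Using column 4: 71 + 59 + 57 + 45 + ? → (1,4) = 265 − 232 = 33.
The remaining cell in main diagonal is (5,5) = 265 − 214 = 51.
The remaining cell in anti-diagonal is (4,2) = 265 − 230 = 35.
Using row 1: 55 + 77 + 33 + 39 + ? → (1,2) = 265 − 204 = 61.
The remaining cell in row 3 is (3,5) = 265 − 190 = 75.
Using column 2: 61 + 49 + 47 + 35 + ? → (5,2) = 265 − 192 = 73.
Using column 5: 39 + 37 + 75 + 51 + ? → (4,5) = 265 − 202 = 63.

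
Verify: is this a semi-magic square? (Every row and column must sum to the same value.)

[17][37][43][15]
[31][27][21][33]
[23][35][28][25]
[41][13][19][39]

No — column 2 sums to 112 but column 3 sums to 111.

Row 1: 17 + 37 + 43 + 15 = 112.
Row 2: 31 + 27 + 21 + 33 = 112.
Row 3: 23 + 35 + 28 + 25 = 111.
Row 4: 41 + 13 + 19 + 39 = 112.
Column 1: 17 + 31 + 23 + 41 = 112.
Column 2: 37 + 27 + 35 + 13 = 112.
Column 3: 43 + 21 + 28 + 19 = 111.
Column 4: 15 + 33 + 25 + 39 = 112.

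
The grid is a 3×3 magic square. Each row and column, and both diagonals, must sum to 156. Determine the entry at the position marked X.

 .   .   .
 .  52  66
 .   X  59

24

From row 2, 156 − (52 + 66) gives (2,1) = 38.
Column 3 must total 156; the given cells sum to 125, so (1,3) = 31.
Main diagonal must total 156; the given cells sum to 111, so (1,1) = 45.
From anti-diagonal, 156 − (31 + 52) gives (3,1) = 73.
Using row 1: 45 + 31 + ? → (1,2) = 156 − 76 = 80.
Row 3 must total 156; the given cells sum to 132, so (3,2) = 24.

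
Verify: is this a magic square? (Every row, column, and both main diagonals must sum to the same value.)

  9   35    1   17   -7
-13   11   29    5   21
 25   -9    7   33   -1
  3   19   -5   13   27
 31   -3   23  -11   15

No — column 1 sums to 55 but row 2 sums to 53.

Row 1: 9 + 35 + 1 + 17 + (-7) = 55.
Row 2: -13 + 11 + 29 + 5 + 21 = 53.
Row 3: 25 + (-9) + 7 + 33 + (-1) = 55.
Row 4: 3 + 19 + (-5) + 13 + 27 = 57.
Row 5: 31 + (-3) + 23 + (-11) + 15 = 55.
Column 1: 9 + (-13) + 25 + 3 + 31 = 55.
Column 2: 35 + 11 + (-9) + 19 + (-3) = 53.
Column 3: 1 + 29 + 7 + (-5) + 23 = 55.
Column 4: 17 + 5 + 33 + 13 + (-11) = 57.
Column 5: -7 + 21 + (-1) + 27 + 15 = 55.
Main diagonal: 9 + 11 + 7 + 13 + 15 = 55.
Anti-diagonal: -7 + 5 + 7 + 19 + 31 = 55.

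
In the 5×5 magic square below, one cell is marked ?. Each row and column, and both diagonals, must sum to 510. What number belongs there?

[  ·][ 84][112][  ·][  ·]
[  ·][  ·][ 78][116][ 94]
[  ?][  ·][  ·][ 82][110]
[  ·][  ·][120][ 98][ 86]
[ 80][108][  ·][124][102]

88

Row 5: 80 + 108 + 124 + 102 + ? = 510, so (5,3) = 96.
Using column 3: 112 + 78 + 120 + 96 + ? → (3,3) = 510 − 406 = 104.
The remaining cell in column 4 is (1,4) = 510 − 420 = 90.
Column 5 must total 510; the given cells sum to 392, so (1,5) = 118.
Using anti-diagonal: 118 + 116 + 104 + 80 + ? → (4,2) = 510 − 418 = 92.
Row 1 must total 510; the given cells sum to 404, so (1,1) = 106.
Using row 4: 92 + 120 + 98 + 86 + ? → (4,1) = 510 − 396 = 114.
Using main diagonal: 106 + 104 + 98 + 102 + ? → (2,2) = 510 − 410 = 100.
Row 2: 100 + 78 + 116 + 94 + ? = 510, so (2,1) = 122.
Column 1: 106 + 122 + 114 + 80 + ? = 510, so (3,1) = 88.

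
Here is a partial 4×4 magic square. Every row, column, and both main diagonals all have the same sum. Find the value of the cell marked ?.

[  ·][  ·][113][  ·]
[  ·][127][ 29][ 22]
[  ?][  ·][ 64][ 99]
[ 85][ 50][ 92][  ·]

Column 3 is complete and sums to 298; that is the magic constant.
The remaining cell in row 2 is (2,1) = 298 − 178 = 120.
From row 4, 298 − (85 + 50 + 92) gives (4,4) = 71.
Column 4: 22 + 99 + 71 + ? = 298, so (1,4) = 106.
Main diagonal must total 298; the given cells sum to 262, so (1,1) = 36.
From anti-diagonal, 298 − (106 + 29 + 85) gives (3,2) = 78.
Row 1 must total 298; the given cells sum to 255, so (1,2) = 43.
Row 3: 78 + 64 + 99 + ? = 298, so (3,1) = 57.

57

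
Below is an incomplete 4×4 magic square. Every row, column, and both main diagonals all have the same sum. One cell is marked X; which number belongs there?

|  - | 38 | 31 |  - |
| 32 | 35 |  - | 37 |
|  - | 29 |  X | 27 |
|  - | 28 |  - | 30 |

Column 2 is complete and sums to 130; that is the magic constant.
Row 2: 32 + 35 + 37 + ? = 130, so (2,3) = 26.
Column 4 must total 130; the given cells sum to 94, so (1,4) = 36.
Anti-diagonal must total 130; the given cells sum to 91, so (4,1) = 39.
Using row 1: 38 + 31 + 36 + ? → (1,1) = 130 − 105 = 25.
From row 4, 130 − (39 + 28 + 30) gives (4,3) = 33.
Column 1 must total 130; the given cells sum to 96, so (3,1) = 34.
Column 3 needs 130; the known cells sum to 90, so (3,3) = 40.

40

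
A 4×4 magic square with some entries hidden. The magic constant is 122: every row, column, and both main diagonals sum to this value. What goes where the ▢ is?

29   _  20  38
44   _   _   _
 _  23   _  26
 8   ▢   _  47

50

Row 1 needs 122; the known cells sum to 87, so (1,2) = 35.
Column 1 needs 122; the known cells sum to 81, so (3,1) = 41.
Column 4: 38 + 26 + 47 + ? = 122, so (2,4) = 11.
Anti-diagonal must total 122; the given cells sum to 69, so (2,3) = 53.
The remaining cell in row 2 is (2,2) = 122 − 108 = 14.
Row 3 must total 122; the given cells sum to 90, so (3,3) = 32.
Column 2 needs 122; the known cells sum to 72, so (4,2) = 50.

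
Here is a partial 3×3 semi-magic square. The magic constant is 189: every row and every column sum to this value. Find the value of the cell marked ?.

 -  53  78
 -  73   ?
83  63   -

68

Row 1 needs 189; the known cells sum to 131, so (1,1) = 58.
Using row 3: 83 + 63 + ? → (3,3) = 189 − 146 = 43.
Column 1 must total 189; the given cells sum to 141, so (2,1) = 48.
Column 3: 78 + 43 + ? = 189, so (2,3) = 68.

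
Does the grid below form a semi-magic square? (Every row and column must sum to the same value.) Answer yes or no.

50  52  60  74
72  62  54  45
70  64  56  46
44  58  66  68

No — column 4 sums to 233 but column 3 sums to 236.

Row 1: 50 + 52 + 60 + 74 = 236.
Row 2: 72 + 62 + 54 + 45 = 233.
Row 3: 70 + 64 + 56 + 46 = 236.
Row 4: 44 + 58 + 66 + 68 = 236.
Column 1: 50 + 72 + 70 + 44 = 236.
Column 2: 52 + 62 + 64 + 58 = 236.
Column 3: 60 + 54 + 56 + 66 = 236.
Column 4: 74 + 45 + 46 + 68 = 233.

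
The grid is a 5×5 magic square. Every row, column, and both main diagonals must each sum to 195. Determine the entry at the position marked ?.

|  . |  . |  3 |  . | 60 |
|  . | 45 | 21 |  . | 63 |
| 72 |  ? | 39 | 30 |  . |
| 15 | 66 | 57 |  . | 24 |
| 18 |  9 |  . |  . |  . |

The remaining cell in row 4 is (4,4) = 195 − 162 = 33.
Column 3 must total 195; the given cells sum to 120, so (5,3) = 75.
Anti-diagonal needs 195; the known cells sum to 183, so (2,4) = 12.
Row 2: 45 + 21 + 12 + 63 + ? = 195, so (2,1) = 54.
From column 1, 195 − (54 + 72 + 15 + 18) gives (1,1) = 36.
The remaining cell in main diagonal is (5,5) = 195 − 153 = 42.
Row 5 needs 195; the known cells sum to 144, so (5,4) = 51.
Column 4: 12 + 30 + 33 + 51 + ? = 195, so (1,4) = 69.
Using column 5: 60 + 63 + 24 + 42 + ? → (3,5) = 195 − 189 = 6.
The remaining cell in row 1 is (1,2) = 195 − 168 = 27.
Row 3 must total 195; the given cells sum to 147, so (3,2) = 48.

48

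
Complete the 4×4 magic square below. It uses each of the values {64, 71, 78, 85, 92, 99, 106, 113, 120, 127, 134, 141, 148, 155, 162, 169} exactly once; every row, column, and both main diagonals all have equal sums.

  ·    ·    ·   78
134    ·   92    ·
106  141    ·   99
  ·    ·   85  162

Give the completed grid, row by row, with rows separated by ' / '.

The 16 entries sum to 1864, so each line sums to 1864/4 = 466.
From row 3, 466 − (106 + 141 + 99) gives (3,3) = 120.
The remaining cell in column 3 is (1,3) = 466 − 297 = 169.
Column 4: 78 + 99 + 162 + ? = 466, so (2,4) = 127.
Using anti-diagonal: 78 + 92 + 141 + ? → (4,1) = 466 − 311 = 155.
Row 2 must total 466; the given cells sum to 353, so (2,2) = 113.
Using row 4: 155 + 85 + 162 + ? → (4,2) = 466 − 402 = 64.
The remaining cell in column 1 is (1,1) = 466 − 395 = 71.
The remaining cell in column 2 is (1,2) = 466 − 318 = 148.

71 148 169 78 / 134 113 92 127 / 106 141 120 99 / 155 64 85 162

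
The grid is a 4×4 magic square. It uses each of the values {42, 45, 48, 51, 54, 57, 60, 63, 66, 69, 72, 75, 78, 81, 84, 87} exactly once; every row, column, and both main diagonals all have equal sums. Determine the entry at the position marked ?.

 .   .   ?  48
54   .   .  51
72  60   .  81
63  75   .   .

84

The 16 entries sum to 1032, so each line sums to 1032/4 = 258.
Row 3: 72 + 60 + 81 + ? = 258, so (3,3) = 45.
Column 1: 54 + 72 + 63 + ? = 258, so (1,1) = 69.
Column 4 needs 258; the known cells sum to 180, so (4,4) = 78.
From main diagonal, 258 − (69 + 45 + 78) gives (2,2) = 66.
Anti-diagonal must total 258; the given cells sum to 171, so (2,3) = 87.
From row 4, 258 − (63 + 75 + 78) gives (4,3) = 42.
From column 2, 258 − (66 + 60 + 75) gives (1,2) = 57.
Column 3: 87 + 45 + 42 + ? = 258, so (1,3) = 84.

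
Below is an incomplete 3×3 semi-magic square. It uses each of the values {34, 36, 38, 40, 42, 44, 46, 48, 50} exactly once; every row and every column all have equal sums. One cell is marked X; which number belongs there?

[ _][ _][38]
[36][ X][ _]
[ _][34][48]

50

The 9 entries sum to 378, so each line sums to 378/3 = 126.
Using row 3: 34 + 48 + ? → (3,1) = 126 − 82 = 44.
Column 1 must total 126; the given cells sum to 80, so (1,1) = 46.
From column 3, 126 − (38 + 48) gives (2,3) = 40.
Row 1: 46 + 38 + ? = 126, so (1,2) = 42.
The remaining cell in row 2 is (2,2) = 126 − 76 = 50.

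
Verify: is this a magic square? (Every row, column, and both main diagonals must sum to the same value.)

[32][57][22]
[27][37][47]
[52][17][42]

Row 1: 32 + 57 + 22 = 111.
Row 2: 27 + 37 + 47 = 111.
Row 3: 52 + 17 + 42 = 111.
Column 1: 32 + 27 + 52 = 111.
Column 2: 57 + 37 + 17 = 111.
Column 3: 22 + 47 + 42 = 111.
Main diagonal: 32 + 37 + 42 = 111.
Anti-diagonal: 22 + 37 + 52 = 111.
All lines sum to 111.

Yes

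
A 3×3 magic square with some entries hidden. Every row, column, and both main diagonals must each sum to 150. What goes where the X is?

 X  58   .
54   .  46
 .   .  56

44

The remaining cell in row 2 is (2,2) = 150 − 100 = 50.
From column 2, 150 − (58 + 50) gives (3,2) = 42.
Column 3 needs 150; the known cells sum to 102, so (1,3) = 48.
The remaining cell in main diagonal is (1,1) = 150 − 106 = 44.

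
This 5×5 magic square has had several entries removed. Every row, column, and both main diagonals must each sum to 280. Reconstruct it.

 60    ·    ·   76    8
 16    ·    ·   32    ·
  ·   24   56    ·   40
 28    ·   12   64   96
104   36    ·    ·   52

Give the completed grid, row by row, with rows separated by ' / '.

Row 4 needs 280; the known cells sum to 200, so (4,2) = 80.
Using column 1: 60 + 16 + 28 + 104 + ? → (3,1) = 280 − 208 = 72.
From column 5, 280 − (8 + 40 + 96 + 52) gives (2,5) = 84.
Using main diagonal: 60 + 56 + 64 + 52 + ? → (2,2) = 280 − 232 = 48.
Using row 2: 16 + 48 + 32 + 84 + ? → (2,3) = 280 − 180 = 100.
Row 3: 72 + 24 + 56 + 40 + ? = 280, so (3,4) = 88.
Column 2 needs 280; the known cells sum to 188, so (1,2) = 92.
From column 4, 280 − (76 + 32 + 88 + 64) gives (5,4) = 20.
Row 1: 60 + 92 + 76 + 8 + ? = 280, so (1,3) = 44.
The remaining cell in row 5 is (5,3) = 280 − 212 = 68.

60 92 44 76 8 / 16 48 100 32 84 / 72 24 56 88 40 / 28 80 12 64 96 / 104 36 68 20 52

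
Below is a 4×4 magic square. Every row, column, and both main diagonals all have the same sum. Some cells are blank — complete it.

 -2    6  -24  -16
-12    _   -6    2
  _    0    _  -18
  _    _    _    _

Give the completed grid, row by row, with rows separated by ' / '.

Row 1 is already complete: -2 + 6 + -24 + -16 = -36, so that is the magic constant.
Row 2: -12 + (-6) + 2 + ? = -36, so (2,2) = -20.
Using column 2: 6 + (-20) + 0 + ? → (4,2) = -36 − (-14) = -22.
Column 4: -16 + 2 + (-18) + ? = -36, so (4,4) = -4.
Main diagonal: -2 + (-20) + (-4) + ? = -36, so (3,3) = -10.
Anti-diagonal must total -36; the given cells sum to -22, so (4,1) = -14.
Row 3 needs -36; the known cells sum to -28, so (3,1) = -8.
Using row 4: -14 + (-22) + (-4) + ? → (4,3) = -36 − (-40) = 4.

-2 6 -24 -16 / -12 -20 -6 2 / -8 0 -10 -18 / -14 -22 4 -4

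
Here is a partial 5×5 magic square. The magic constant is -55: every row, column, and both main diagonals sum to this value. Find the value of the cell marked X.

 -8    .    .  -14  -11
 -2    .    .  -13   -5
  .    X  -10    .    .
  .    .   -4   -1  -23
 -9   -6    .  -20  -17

-18

Row 5 must total -55; the given cells sum to -52, so (5,3) = -3.
From column 4, -55 − (-14 + (-13) + (-1) + (-20)) gives (3,4) = -7.
Column 5: -11 + (-5) + (-23) + (-17) + ? = -55, so (3,5) = 1.
The remaining cell in main diagonal is (2,2) = -55 − (-36) = -19.
The remaining cell in anti-diagonal is (4,2) = -55 − (-43) = -12.
Using row 2: -2 + (-19) + (-13) + (-5) + ? → (2,3) = -55 − (-39) = -16.
Row 4: -12 + (-4) + (-1) + (-23) + ? = -55, so (4,1) = -15.
Column 1 needs -55; the known cells sum to -34, so (3,1) = -21.
Column 3 needs -55; the known cells sum to -33, so (1,3) = -22.
Row 1: -8 + (-22) + (-14) + (-11) + ? = -55, so (1,2) = 0.
Row 3 needs -55; the known cells sum to -37, so (3,2) = -18.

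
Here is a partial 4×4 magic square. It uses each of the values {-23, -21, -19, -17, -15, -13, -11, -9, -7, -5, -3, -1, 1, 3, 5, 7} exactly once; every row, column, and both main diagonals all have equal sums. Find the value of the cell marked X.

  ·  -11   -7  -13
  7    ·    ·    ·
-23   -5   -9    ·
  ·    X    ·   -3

The 16 entries sum to -128, so each line sums to -128/4 = -32.
Using row 1: -11 + (-7) + (-13) + ? → (1,1) = -32 − (-31) = -1.
Row 3 needs -32; the known cells sum to -37, so (3,4) = 5.
Using column 1: -1 + 7 + (-23) + ? → (4,1) = -32 − (-17) = -15.
Column 4 must total -32; the given cells sum to -11, so (2,4) = -21.
From main diagonal, -32 − (-1 + (-9) + (-3)) gives (2,2) = -19.
From anti-diagonal, -32 − (-13 + (-5) + (-15)) gives (2,3) = 1.
Using column 2: -11 + (-19) + (-5) + ? → (4,2) = -32 − (-35) = 3.

3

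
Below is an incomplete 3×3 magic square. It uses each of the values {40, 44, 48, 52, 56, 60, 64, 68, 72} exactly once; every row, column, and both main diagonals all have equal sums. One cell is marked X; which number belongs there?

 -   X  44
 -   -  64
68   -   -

The 9 entries sum to 504, so each line sums to 504/3 = 168.
Using column 3: 44 + 64 + ? → (3,3) = 168 − 108 = 60.
Anti-diagonal: 44 + 68 + ? = 168, so (2,2) = 56.
Row 2: 56 + 64 + ? = 168, so (2,1) = 48.
Row 3: 68 + 60 + ? = 168, so (3,2) = 40.
Column 1 needs 168; the known cells sum to 116, so (1,1) = 52.
Column 2: 56 + 40 + ? = 168, so (1,2) = 72.

72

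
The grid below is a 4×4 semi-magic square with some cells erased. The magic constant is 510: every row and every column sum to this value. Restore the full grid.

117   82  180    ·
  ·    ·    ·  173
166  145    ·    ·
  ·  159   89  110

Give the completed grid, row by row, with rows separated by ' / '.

From row 1, 510 − (117 + 82 + 180) gives (1,4) = 131.
Row 4 must total 510; the given cells sum to 358, so (4,1) = 152.
Column 1 must total 510; the given cells sum to 435, so (2,1) = 75.
Column 2 needs 510; the known cells sum to 386, so (2,2) = 124.
The remaining cell in column 4 is (3,4) = 510 − 414 = 96.
The remaining cell in row 2 is (2,3) = 510 − 372 = 138.
Row 3 needs 510; the known cells sum to 407, so (3,3) = 103.

117 82 180 131 / 75 124 138 173 / 166 145 103 96 / 152 159 89 110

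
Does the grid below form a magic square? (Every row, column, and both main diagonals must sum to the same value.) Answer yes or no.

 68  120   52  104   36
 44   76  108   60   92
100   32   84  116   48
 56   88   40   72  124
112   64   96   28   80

Row 1: 68 + 120 + 52 + 104 + 36 = 380.
Row 2: 44 + 76 + 108 + 60 + 92 = 380.
Row 3: 100 + 32 + 84 + 116 + 48 = 380.
Row 4: 56 + 88 + 40 + 72 + 124 = 380.
Row 5: 112 + 64 + 96 + 28 + 80 = 380.
Column 1: 68 + 44 + 100 + 56 + 112 = 380.
Column 2: 120 + 76 + 32 + 88 + 64 = 380.
Column 3: 52 + 108 + 84 + 40 + 96 = 380.
Column 4: 104 + 60 + 116 + 72 + 28 = 380.
Column 5: 36 + 92 + 48 + 124 + 80 = 380.
Main diagonal: 68 + 76 + 84 + 72 + 80 = 380.
Anti-diagonal: 36 + 60 + 84 + 88 + 112 = 380.
All lines sum to 380.

Yes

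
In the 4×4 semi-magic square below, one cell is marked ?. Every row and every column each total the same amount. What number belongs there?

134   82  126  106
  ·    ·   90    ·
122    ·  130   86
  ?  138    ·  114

94

Row 1 is complete and sums to 448; that is the magic constant.
Row 3: 122 + 130 + 86 + ? = 448, so (3,2) = 110.
Column 2: 82 + 110 + 138 + ? = 448, so (2,2) = 118.
Column 3 must total 448; the given cells sum to 346, so (4,3) = 102.
Using column 4: 106 + 86 + 114 + ? → (2,4) = 448 − 306 = 142.
Row 2 must total 448; the given cells sum to 350, so (2,1) = 98.
Row 4 needs 448; the known cells sum to 354, so (4,1) = 94.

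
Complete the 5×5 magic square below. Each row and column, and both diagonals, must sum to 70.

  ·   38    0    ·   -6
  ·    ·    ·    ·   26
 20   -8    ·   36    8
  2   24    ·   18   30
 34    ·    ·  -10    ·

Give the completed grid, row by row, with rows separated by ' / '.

The remaining cell in row 3 is (3,3) = 70 − 56 = 14.
Using row 4: 2 + 24 + 18 + 30 + ? → (4,3) = 70 − 74 = -4.
Column 5 needs 70; the known cells sum to 58, so (5,5) = 12.
The remaining cell in anti-diagonal is (2,4) = 70 − 66 = 4.
Column 4 must total 70; the given cells sum to 48, so (1,4) = 22.
Row 1: 38 + 0 + 22 + (-6) + ? = 70, so (1,1) = 16.
Column 1 must total 70; the given cells sum to 72, so (2,1) = -2.
Main diagonal must total 70; the given cells sum to 60, so (2,2) = 10.
The remaining cell in row 2 is (2,3) = 70 − 38 = 32.
The remaining cell in column 2 is (5,2) = 70 − 64 = 6.
The remaining cell in column 3 is (5,3) = 70 − 42 = 28.

16 38 0 22 -6 / -2 10 32 4 26 / 20 -8 14 36 8 / 2 24 -4 18 30 / 34 6 28 -10 12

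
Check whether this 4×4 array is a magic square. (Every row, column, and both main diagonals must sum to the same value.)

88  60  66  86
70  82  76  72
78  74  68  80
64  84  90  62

Row 1: 88 + 60 + 66 + 86 = 300.
Row 2: 70 + 82 + 76 + 72 = 300.
Row 3: 78 + 74 + 68 + 80 = 300.
Row 4: 64 + 84 + 90 + 62 = 300.
Column 1: 88 + 70 + 78 + 64 = 300.
Column 2: 60 + 82 + 74 + 84 = 300.
Column 3: 66 + 76 + 68 + 90 = 300.
Column 4: 86 + 72 + 80 + 62 = 300.
Main diagonal: 88 + 82 + 68 + 62 = 300.
Anti-diagonal: 86 + 76 + 74 + 64 = 300.
All lines sum to 300.

Yes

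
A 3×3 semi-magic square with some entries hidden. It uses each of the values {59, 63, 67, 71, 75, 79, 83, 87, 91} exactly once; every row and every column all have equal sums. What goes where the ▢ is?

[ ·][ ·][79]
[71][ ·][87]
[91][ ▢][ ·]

75

The 9 entries sum to 675, so each line sums to 675/3 = 225.
The remaining cell in row 2 is (2,2) = 225 − 158 = 67.
Column 1: 71 + 91 + ? = 225, so (1,1) = 63.
Using column 3: 79 + 87 + ? → (3,3) = 225 − 166 = 59.
Row 1: 63 + 79 + ? = 225, so (1,2) = 83.
From row 3, 225 − (91 + 59) gives (3,2) = 75.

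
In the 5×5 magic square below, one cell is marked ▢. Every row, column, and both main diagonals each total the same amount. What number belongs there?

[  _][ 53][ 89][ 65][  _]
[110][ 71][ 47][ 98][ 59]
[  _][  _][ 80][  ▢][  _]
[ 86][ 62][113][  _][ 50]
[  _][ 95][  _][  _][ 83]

41

Row 2 is complete and sums to 385; that is the magic constant.
Row 4 needs 385; the known cells sum to 311, so (4,4) = 74.
Using column 2: 53 + 71 + 62 + 95 + ? → (3,2) = 385 − 281 = 104.
Using column 3: 89 + 47 + 80 + 113 + ? → (5,3) = 385 − 329 = 56.
Main diagonal must total 385; the given cells sum to 308, so (1,1) = 77.
Using row 1: 77 + 53 + 89 + 65 + ? → (1,5) = 385 − 284 = 101.
Column 5: 101 + 59 + 50 + 83 + ? = 385, so (3,5) = 92.
The remaining cell in anti-diagonal is (5,1) = 385 − 341 = 44.
The remaining cell in row 5 is (5,4) = 385 − 278 = 107.
Column 1 needs 385; the known cells sum to 317, so (3,1) = 68.
Column 4: 65 + 98 + 74 + 107 + ? = 385, so (3,4) = 41.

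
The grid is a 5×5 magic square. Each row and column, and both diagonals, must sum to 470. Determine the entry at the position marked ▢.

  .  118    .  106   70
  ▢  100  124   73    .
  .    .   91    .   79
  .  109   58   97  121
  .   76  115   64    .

Row 4 needs 470; the known cells sum to 385, so (4,1) = 85.
Column 2: 118 + 100 + 109 + 76 + ? = 470, so (3,2) = 67.
The remaining cell in column 3 is (1,3) = 470 − 388 = 82.
Column 4 must total 470; the given cells sum to 340, so (3,4) = 130.
Anti-diagonal: 70 + 73 + 91 + 109 + ? = 470, so (5,1) = 127.
Row 1 must total 470; the given cells sum to 376, so (1,1) = 94.
Row 3: 67 + 91 + 130 + 79 + ? = 470, so (3,1) = 103.
Row 5 needs 470; the known cells sum to 382, so (5,5) = 88.
Using column 1: 94 + 103 + 85 + 127 + ? → (2,1) = 470 − 409 = 61.

61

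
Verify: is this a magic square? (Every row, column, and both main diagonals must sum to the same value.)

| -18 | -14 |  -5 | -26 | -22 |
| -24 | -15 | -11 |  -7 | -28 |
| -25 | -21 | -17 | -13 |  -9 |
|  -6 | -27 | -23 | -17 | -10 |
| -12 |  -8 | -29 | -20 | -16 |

No — row 4 sums to -83 but row 1 sums to -85.

Row 1: -18 + (-14) + (-5) + (-26) + (-22) = -85.
Row 2: -24 + (-15) + (-11) + (-7) + (-28) = -85.
Row 3: -25 + (-21) + (-17) + (-13) + (-9) = -85.
Row 4: -6 + (-27) + (-23) + (-17) + (-10) = -83.
Row 5: -12 + (-8) + (-29) + (-20) + (-16) = -85.
Column 1: -18 + (-24) + (-25) + (-6) + (-12) = -85.
Column 2: -14 + (-15) + (-21) + (-27) + (-8) = -85.
Column 3: -5 + (-11) + (-17) + (-23) + (-29) = -85.
Column 4: -26 + (-7) + (-13) + (-17) + (-20) = -83.
Column 5: -22 + (-28) + (-9) + (-10) + (-16) = -85.
Main diagonal: -18 + (-15) + (-17) + (-17) + (-16) = -83.
Anti-diagonal: -22 + (-7) + (-17) + (-27) + (-12) = -85.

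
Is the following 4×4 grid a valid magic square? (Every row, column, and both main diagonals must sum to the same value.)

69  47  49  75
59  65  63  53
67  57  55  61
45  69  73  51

Row 1: 69 + 47 + 49 + 75 = 240.
Row 2: 59 + 65 + 63 + 53 = 240.
Row 3: 67 + 57 + 55 + 61 = 240.
Row 4: 45 + 69 + 73 + 51 = 238.
Column 1: 69 + 59 + 67 + 45 = 240.
Column 2: 47 + 65 + 57 + 69 = 238.
Column 3: 49 + 63 + 55 + 73 = 240.
Column 4: 75 + 53 + 61 + 51 = 240.
Main diagonal: 69 + 65 + 55 + 51 = 240.
Anti-diagonal: 75 + 63 + 57 + 45 = 240.

No — row 4 sums to 238 but column 3 sums to 240.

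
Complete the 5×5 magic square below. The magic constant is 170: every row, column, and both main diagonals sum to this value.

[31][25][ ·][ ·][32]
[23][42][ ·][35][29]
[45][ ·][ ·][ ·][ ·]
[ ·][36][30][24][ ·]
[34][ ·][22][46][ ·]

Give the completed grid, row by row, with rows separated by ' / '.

Row 2: 23 + 42 + 35 + 29 + ? = 170, so (2,3) = 41.
From column 1, 170 − (31 + 23 + 45 + 34) gives (4,1) = 37.
Using anti-diagonal: 32 + 35 + 36 + 34 + ? → (3,3) = 170 − 137 = 33.
Row 4: 37 + 36 + 30 + 24 + ? = 170, so (4,5) = 43.
From column 3, 170 − (41 + 33 + 30 + 22) gives (1,3) = 44.
Main diagonal needs 170; the known cells sum to 130, so (5,5) = 40.
The remaining cell in row 1 is (1,4) = 170 − 132 = 38.
Row 5 must total 170; the given cells sum to 142, so (5,2) = 28.
Using column 2: 25 + 42 + 36 + 28 + ? → (3,2) = 170 − 131 = 39.
The remaining cell in column 4 is (3,4) = 170 − 143 = 27.
Column 5: 32 + 29 + 43 + 40 + ? = 170, so (3,5) = 26.

31 25 44 38 32 / 23 42 41 35 29 / 45 39 33 27 26 / 37 36 30 24 43 / 34 28 22 46 40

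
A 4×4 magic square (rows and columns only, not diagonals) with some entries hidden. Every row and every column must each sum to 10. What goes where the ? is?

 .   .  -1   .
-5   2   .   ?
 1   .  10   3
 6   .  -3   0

Using row 3: 1 + 10 + 3 + ? → (3,2) = 10 − 14 = -4.
The remaining cell in row 4 is (4,2) = 10 − 3 = 7.
Column 1 must total 10; the given cells sum to 2, so (1,1) = 8.
Column 2: 2 + (-4) + 7 + ? = 10, so (1,2) = 5.
Using column 3: -1 + 10 + (-3) + ? → (2,3) = 10 − 6 = 4.
From row 1, 10 − (8 + 5 + (-1)) gives (1,4) = -2.
Row 2: -5 + 2 + 4 + ? = 10, so (2,4) = 9.

9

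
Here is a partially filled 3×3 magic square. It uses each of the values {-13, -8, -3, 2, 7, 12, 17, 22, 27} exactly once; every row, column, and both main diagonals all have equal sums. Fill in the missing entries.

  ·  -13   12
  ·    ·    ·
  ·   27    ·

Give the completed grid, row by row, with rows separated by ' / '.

22 -13 12 / -3 7 17 / 2 27 -8

The 9 entries sum to 63, so each line sums to 63/3 = 21.
Row 1: -13 + 12 + ? = 21, so (1,1) = 22.
The remaining cell in column 2 is (2,2) = 21 − 14 = 7.
The remaining cell in main diagonal is (3,3) = 21 − 29 = -8.
Using anti-diagonal: 12 + 7 + ? → (3,1) = 21 − 19 = 2.
Column 1 must total 21; the given cells sum to 24, so (2,1) = -3.
From column 3, 21 − (12 + (-8)) gives (2,3) = 17.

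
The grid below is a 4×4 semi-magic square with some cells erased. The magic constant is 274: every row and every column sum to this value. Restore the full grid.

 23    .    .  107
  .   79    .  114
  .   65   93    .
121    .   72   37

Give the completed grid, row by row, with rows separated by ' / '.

Using row 4: 121 + 72 + 37 + ? → (4,2) = 274 − 230 = 44.
Column 2 must total 274; the given cells sum to 188, so (1,2) = 86.
Column 4 needs 274; the known cells sum to 258, so (3,4) = 16.
Row 1: 23 + 86 + 107 + ? = 274, so (1,3) = 58.
The remaining cell in row 3 is (3,1) = 274 − 174 = 100.
Column 1: 23 + 100 + 121 + ? = 274, so (2,1) = 30.
From column 3, 274 − (58 + 93 + 72) gives (2,3) = 51.

23 86 58 107 / 30 79 51 114 / 100 65 93 16 / 121 44 72 37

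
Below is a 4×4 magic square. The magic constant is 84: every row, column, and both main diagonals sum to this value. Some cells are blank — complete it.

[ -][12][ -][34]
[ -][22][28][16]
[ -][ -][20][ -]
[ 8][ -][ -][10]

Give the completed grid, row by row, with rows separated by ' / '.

Row 2: 22 + 28 + 16 + ? = 84, so (2,1) = 18.
The remaining cell in column 4 is (3,4) = 84 − 60 = 24.
Main diagonal must total 84; the given cells sum to 52, so (1,1) = 32.
The remaining cell in anti-diagonal is (3,2) = 84 − 70 = 14.
Row 1 must total 84; the given cells sum to 78, so (1,3) = 6.
The remaining cell in row 3 is (3,1) = 84 − 58 = 26.
Column 2 needs 84; the known cells sum to 48, so (4,2) = 36.
Column 3: 6 + 28 + 20 + ? = 84, so (4,3) = 30.

32 12 6 34 / 18 22 28 16 / 26 14 20 24 / 8 36 30 10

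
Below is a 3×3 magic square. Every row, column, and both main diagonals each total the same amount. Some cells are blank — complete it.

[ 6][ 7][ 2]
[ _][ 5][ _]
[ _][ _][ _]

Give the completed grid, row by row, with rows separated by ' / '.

6 7 2 / 1 5 9 / 8 3 4

Row 1 is already complete: 6 + 7 + 2 = 15, so that is the magic constant.
Column 2 needs 15; the known cells sum to 12, so (3,2) = 3.
The remaining cell in main diagonal is (3,3) = 15 − 11 = 4.
Anti-diagonal needs 15; the known cells sum to 7, so (3,1) = 8.
Column 1: 6 + 8 + ? = 15, so (2,1) = 1.
From column 3, 15 − (2 + 4) gives (2,3) = 9.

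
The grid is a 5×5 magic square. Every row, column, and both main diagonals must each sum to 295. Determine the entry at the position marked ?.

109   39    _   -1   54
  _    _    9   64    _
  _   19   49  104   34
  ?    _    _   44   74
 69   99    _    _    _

The remaining cell in row 1 is (1,3) = 295 − 201 = 94.
From row 3, 295 − (19 + 49 + 104 + 34) gives (3,1) = 89.
Column 4: -1 + 64 + 104 + 44 + ? = 295, so (5,4) = 84.
Anti-diagonal: 54 + 64 + 49 + 69 + ? = 295, so (4,2) = 59.
Column 2 must total 295; the given cells sum to 216, so (2,2) = 79.
Main diagonal: 109 + 79 + 49 + 44 + ? = 295, so (5,5) = 14.
The remaining cell in row 5 is (5,3) = 295 − 266 = 29.
From column 3, 295 − (94 + 9 + 49 + 29) gives (4,3) = 114.
From column 5, 295 − (54 + 34 + 74 + 14) gives (2,5) = 119.
Row 2 must total 295; the given cells sum to 271, so (2,1) = 24.
Row 4 must total 295; the given cells sum to 291, so (4,1) = 4.

4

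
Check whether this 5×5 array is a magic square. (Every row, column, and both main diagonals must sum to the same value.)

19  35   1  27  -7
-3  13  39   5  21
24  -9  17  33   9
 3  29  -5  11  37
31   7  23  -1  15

Row 1: 19 + 35 + 1 + 27 + (-7) = 75.
Row 2: -3 + 13 + 39 + 5 + 21 = 75.
Row 3: 24 + (-9) + 17 + 33 + 9 = 74.
Row 4: 3 + 29 + (-5) + 11 + 37 = 75.
Row 5: 31 + 7 + 23 + (-1) + 15 = 75.
Column 1: 19 + (-3) + 24 + 3 + 31 = 74.
Column 2: 35 + 13 + (-9) + 29 + 7 = 75.
Column 3: 1 + 39 + 17 + (-5) + 23 = 75.
Column 4: 27 + 5 + 33 + 11 + (-1) = 75.
Column 5: -7 + 21 + 9 + 37 + 15 = 75.
Main diagonal: 19 + 13 + 17 + 11 + 15 = 75.
Anti-diagonal: -7 + 5 + 17 + 29 + 31 = 75.

No — column 3 sums to 75 but column 1 sums to 74.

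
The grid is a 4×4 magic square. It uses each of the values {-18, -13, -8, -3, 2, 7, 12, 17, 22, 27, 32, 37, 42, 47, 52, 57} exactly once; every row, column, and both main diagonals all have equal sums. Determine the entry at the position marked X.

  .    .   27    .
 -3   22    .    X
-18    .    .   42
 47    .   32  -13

57

The 16 entries sum to 312, so each line sums to 312/4 = 78.
Row 4 must total 78; the given cells sum to 66, so (4,2) = 12.
Using column 1: -3 + (-18) + 47 + ? → (1,1) = 78 − 26 = 52.
Main diagonal must total 78; the given cells sum to 61, so (3,3) = 17.
Row 3 must total 78; the given cells sum to 41, so (3,2) = 37.
Column 2 must total 78; the given cells sum to 71, so (1,2) = 7.
Column 3 needs 78; the known cells sum to 76, so (2,3) = 2.
The remaining cell in anti-diagonal is (1,4) = 78 − 86 = -8.
From row 2, 78 − (-3 + 22 + 2) gives (2,4) = 57.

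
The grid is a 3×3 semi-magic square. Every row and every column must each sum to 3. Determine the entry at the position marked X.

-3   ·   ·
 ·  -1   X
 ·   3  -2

0

Row 3 must total 3; the given cells sum to 1, so (3,1) = 2.
Column 1: -3 + 2 + ? = 3, so (2,1) = 4.
Using column 2: -1 + 3 + ? → (1,2) = 3 − 2 = 1.
Row 1: -3 + 1 + ? = 3, so (1,3) = 5.
The remaining cell in row 2 is (2,3) = 3 − 3 = 0.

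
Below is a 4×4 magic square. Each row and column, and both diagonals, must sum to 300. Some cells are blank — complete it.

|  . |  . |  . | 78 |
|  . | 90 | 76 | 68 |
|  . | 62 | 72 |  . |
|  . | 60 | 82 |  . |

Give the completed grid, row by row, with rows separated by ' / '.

64 88 70 78 / 66 90 76 68 / 86 62 72 80 / 84 60 82 74

The remaining cell in row 2 is (2,1) = 300 − 234 = 66.
Column 2 needs 300; the known cells sum to 212, so (1,2) = 88.
Using column 3: 76 + 72 + 82 + ? → (1,3) = 300 − 230 = 70.
Anti-diagonal: 78 + 76 + 62 + ? = 300, so (4,1) = 84.
Row 1 needs 300; the known cells sum to 236, so (1,1) = 64.
The remaining cell in row 4 is (4,4) = 300 − 226 = 74.
From column 1, 300 − (64 + 66 + 84) gives (3,1) = 86.
Column 4 needs 300; the known cells sum to 220, so (3,4) = 80.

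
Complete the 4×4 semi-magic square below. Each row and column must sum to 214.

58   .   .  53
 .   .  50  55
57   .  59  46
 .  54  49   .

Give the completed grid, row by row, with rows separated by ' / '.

58 47 56 53 / 48 61 50 55 / 57 52 59 46 / 51 54 49 60

From row 3, 214 − (57 + 59 + 46) gives (3,2) = 52.
The remaining cell in column 3 is (1,3) = 214 − 158 = 56.
From column 4, 214 − (53 + 55 + 46) gives (4,4) = 60.
The remaining cell in row 1 is (1,2) = 214 − 167 = 47.
The remaining cell in row 4 is (4,1) = 214 − 163 = 51.
From column 1, 214 − (58 + 57 + 51) gives (2,1) = 48.
Column 2: 47 + 52 + 54 + ? = 214, so (2,2) = 61.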